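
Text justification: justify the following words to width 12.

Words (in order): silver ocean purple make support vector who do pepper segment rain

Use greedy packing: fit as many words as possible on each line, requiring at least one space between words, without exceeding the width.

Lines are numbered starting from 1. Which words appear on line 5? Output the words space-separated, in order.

Answer: do pepper

Derivation:
Line 1: ['silver', 'ocean'] (min_width=12, slack=0)
Line 2: ['purple', 'make'] (min_width=11, slack=1)
Line 3: ['support'] (min_width=7, slack=5)
Line 4: ['vector', 'who'] (min_width=10, slack=2)
Line 5: ['do', 'pepper'] (min_width=9, slack=3)
Line 6: ['segment', 'rain'] (min_width=12, slack=0)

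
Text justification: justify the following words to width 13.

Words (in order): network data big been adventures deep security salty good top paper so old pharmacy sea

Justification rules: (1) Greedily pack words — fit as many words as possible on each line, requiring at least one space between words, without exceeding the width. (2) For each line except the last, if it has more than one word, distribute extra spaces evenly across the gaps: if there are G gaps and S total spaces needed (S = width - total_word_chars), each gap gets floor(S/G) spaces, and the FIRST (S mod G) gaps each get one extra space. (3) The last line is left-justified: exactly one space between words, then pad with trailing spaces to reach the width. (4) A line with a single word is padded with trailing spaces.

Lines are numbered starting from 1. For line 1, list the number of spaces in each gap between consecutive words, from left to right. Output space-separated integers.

Answer: 2

Derivation:
Line 1: ['network', 'data'] (min_width=12, slack=1)
Line 2: ['big', 'been'] (min_width=8, slack=5)
Line 3: ['adventures'] (min_width=10, slack=3)
Line 4: ['deep', 'security'] (min_width=13, slack=0)
Line 5: ['salty', 'good'] (min_width=10, slack=3)
Line 6: ['top', 'paper', 'so'] (min_width=12, slack=1)
Line 7: ['old', 'pharmacy'] (min_width=12, slack=1)
Line 8: ['sea'] (min_width=3, slack=10)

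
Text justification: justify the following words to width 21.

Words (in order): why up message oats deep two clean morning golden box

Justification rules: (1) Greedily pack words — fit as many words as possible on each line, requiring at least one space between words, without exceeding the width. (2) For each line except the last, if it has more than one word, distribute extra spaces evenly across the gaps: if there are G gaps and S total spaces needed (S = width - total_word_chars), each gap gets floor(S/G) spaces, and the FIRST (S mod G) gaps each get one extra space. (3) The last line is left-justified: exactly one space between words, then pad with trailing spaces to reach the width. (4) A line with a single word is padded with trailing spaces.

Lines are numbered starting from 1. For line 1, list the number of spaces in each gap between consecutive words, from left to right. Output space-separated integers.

Line 1: ['why', 'up', 'message', 'oats'] (min_width=19, slack=2)
Line 2: ['deep', 'two', 'clean'] (min_width=14, slack=7)
Line 3: ['morning', 'golden', 'box'] (min_width=18, slack=3)

Answer: 2 2 1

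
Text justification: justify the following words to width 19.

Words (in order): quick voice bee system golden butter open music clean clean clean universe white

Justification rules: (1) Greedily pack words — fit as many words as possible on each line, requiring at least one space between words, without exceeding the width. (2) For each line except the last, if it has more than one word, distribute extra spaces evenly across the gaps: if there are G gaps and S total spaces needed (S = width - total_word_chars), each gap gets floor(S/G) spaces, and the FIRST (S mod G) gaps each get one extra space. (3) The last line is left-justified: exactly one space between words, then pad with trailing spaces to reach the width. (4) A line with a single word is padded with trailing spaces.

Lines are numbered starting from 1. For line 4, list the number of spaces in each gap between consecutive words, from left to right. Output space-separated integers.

Answer: 2 2

Derivation:
Line 1: ['quick', 'voice', 'bee'] (min_width=15, slack=4)
Line 2: ['system', 'golden'] (min_width=13, slack=6)
Line 3: ['butter', 'open', 'music'] (min_width=17, slack=2)
Line 4: ['clean', 'clean', 'clean'] (min_width=17, slack=2)
Line 5: ['universe', 'white'] (min_width=14, slack=5)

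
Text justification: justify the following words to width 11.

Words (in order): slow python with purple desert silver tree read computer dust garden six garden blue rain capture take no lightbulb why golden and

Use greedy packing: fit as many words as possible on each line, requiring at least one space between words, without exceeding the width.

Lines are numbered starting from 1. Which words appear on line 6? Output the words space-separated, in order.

Line 1: ['slow', 'python'] (min_width=11, slack=0)
Line 2: ['with', 'purple'] (min_width=11, slack=0)
Line 3: ['desert'] (min_width=6, slack=5)
Line 4: ['silver', 'tree'] (min_width=11, slack=0)
Line 5: ['read'] (min_width=4, slack=7)
Line 6: ['computer'] (min_width=8, slack=3)
Line 7: ['dust', 'garden'] (min_width=11, slack=0)
Line 8: ['six', 'garden'] (min_width=10, slack=1)
Line 9: ['blue', 'rain'] (min_width=9, slack=2)
Line 10: ['capture'] (min_width=7, slack=4)
Line 11: ['take', 'no'] (min_width=7, slack=4)
Line 12: ['lightbulb'] (min_width=9, slack=2)
Line 13: ['why', 'golden'] (min_width=10, slack=1)
Line 14: ['and'] (min_width=3, slack=8)

Answer: computer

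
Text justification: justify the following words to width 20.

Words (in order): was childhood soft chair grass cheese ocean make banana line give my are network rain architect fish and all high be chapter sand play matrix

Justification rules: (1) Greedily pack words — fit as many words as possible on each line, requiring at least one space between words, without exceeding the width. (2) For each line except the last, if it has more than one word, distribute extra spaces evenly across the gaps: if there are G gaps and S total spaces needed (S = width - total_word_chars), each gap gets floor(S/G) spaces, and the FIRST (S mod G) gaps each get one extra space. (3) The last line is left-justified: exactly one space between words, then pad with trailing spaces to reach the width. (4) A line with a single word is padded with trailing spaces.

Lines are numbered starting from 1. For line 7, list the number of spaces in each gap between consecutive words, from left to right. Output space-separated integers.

Line 1: ['was', 'childhood', 'soft'] (min_width=18, slack=2)
Line 2: ['chair', 'grass', 'cheese'] (min_width=18, slack=2)
Line 3: ['ocean', 'make', 'banana'] (min_width=17, slack=3)
Line 4: ['line', 'give', 'my', 'are'] (min_width=16, slack=4)
Line 5: ['network', 'rain'] (min_width=12, slack=8)
Line 6: ['architect', 'fish', 'and'] (min_width=18, slack=2)
Line 7: ['all', 'high', 'be', 'chapter'] (min_width=19, slack=1)
Line 8: ['sand', 'play', 'matrix'] (min_width=16, slack=4)

Answer: 2 1 1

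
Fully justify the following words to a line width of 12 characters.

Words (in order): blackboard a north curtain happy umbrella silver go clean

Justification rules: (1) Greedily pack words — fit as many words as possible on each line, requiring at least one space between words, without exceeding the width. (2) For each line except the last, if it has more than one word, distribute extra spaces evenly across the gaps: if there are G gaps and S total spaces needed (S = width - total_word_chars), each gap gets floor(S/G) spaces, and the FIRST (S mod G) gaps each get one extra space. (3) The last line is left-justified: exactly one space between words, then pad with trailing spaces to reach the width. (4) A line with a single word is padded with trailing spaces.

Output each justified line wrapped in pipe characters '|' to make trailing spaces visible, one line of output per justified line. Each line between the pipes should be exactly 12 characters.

Line 1: ['blackboard', 'a'] (min_width=12, slack=0)
Line 2: ['north'] (min_width=5, slack=7)
Line 3: ['curtain'] (min_width=7, slack=5)
Line 4: ['happy'] (min_width=5, slack=7)
Line 5: ['umbrella'] (min_width=8, slack=4)
Line 6: ['silver', 'go'] (min_width=9, slack=3)
Line 7: ['clean'] (min_width=5, slack=7)

Answer: |blackboard a|
|north       |
|curtain     |
|happy       |
|umbrella    |
|silver    go|
|clean       |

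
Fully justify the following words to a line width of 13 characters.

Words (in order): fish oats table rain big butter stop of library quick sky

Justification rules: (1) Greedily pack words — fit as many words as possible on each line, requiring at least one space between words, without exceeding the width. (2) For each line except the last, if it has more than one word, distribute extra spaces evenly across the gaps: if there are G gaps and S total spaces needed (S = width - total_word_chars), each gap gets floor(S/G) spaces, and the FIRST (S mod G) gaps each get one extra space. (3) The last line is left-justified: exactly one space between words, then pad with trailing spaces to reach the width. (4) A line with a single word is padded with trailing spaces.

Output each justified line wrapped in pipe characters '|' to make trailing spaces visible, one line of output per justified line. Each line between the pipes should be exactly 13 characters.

Answer: |fish     oats|
|table    rain|
|big    butter|
|stop       of|
|library quick|
|sky          |

Derivation:
Line 1: ['fish', 'oats'] (min_width=9, slack=4)
Line 2: ['table', 'rain'] (min_width=10, slack=3)
Line 3: ['big', 'butter'] (min_width=10, slack=3)
Line 4: ['stop', 'of'] (min_width=7, slack=6)
Line 5: ['library', 'quick'] (min_width=13, slack=0)
Line 6: ['sky'] (min_width=3, slack=10)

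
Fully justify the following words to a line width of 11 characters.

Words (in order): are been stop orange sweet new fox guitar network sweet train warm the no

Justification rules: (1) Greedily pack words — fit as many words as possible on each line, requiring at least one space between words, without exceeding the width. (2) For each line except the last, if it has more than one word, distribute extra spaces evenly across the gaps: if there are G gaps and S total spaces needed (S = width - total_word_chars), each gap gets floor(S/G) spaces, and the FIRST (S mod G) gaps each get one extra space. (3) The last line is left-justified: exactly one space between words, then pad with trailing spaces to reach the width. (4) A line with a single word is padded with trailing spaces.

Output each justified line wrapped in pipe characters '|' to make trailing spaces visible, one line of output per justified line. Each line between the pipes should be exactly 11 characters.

Line 1: ['are', 'been'] (min_width=8, slack=3)
Line 2: ['stop', 'orange'] (min_width=11, slack=0)
Line 3: ['sweet', 'new'] (min_width=9, slack=2)
Line 4: ['fox', 'guitar'] (min_width=10, slack=1)
Line 5: ['network'] (min_width=7, slack=4)
Line 6: ['sweet', 'train'] (min_width=11, slack=0)
Line 7: ['warm', 'the', 'no'] (min_width=11, slack=0)

Answer: |are    been|
|stop orange|
|sweet   new|
|fox  guitar|
|network    |
|sweet train|
|warm the no|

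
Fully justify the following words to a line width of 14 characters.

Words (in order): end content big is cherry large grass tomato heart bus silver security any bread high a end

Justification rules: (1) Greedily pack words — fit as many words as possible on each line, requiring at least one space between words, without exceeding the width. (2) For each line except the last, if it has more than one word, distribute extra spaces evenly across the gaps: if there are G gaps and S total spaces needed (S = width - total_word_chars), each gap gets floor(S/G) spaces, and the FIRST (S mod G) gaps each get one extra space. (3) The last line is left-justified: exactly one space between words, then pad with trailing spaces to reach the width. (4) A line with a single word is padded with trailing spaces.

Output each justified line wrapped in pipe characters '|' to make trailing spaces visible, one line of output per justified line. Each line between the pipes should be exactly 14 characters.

Line 1: ['end', 'content'] (min_width=11, slack=3)
Line 2: ['big', 'is', 'cherry'] (min_width=13, slack=1)
Line 3: ['large', 'grass'] (min_width=11, slack=3)
Line 4: ['tomato', 'heart'] (min_width=12, slack=2)
Line 5: ['bus', 'silver'] (min_width=10, slack=4)
Line 6: ['security', 'any'] (min_width=12, slack=2)
Line 7: ['bread', 'high', 'a'] (min_width=12, slack=2)
Line 8: ['end'] (min_width=3, slack=11)

Answer: |end    content|
|big  is cherry|
|large    grass|
|tomato   heart|
|bus     silver|
|security   any|
|bread  high  a|
|end           |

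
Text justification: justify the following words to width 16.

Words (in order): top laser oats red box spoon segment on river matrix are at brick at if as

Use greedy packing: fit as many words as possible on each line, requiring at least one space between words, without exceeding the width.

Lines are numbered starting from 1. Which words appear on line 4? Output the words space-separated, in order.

Line 1: ['top', 'laser', 'oats'] (min_width=14, slack=2)
Line 2: ['red', 'box', 'spoon'] (min_width=13, slack=3)
Line 3: ['segment', 'on', 'river'] (min_width=16, slack=0)
Line 4: ['matrix', 'are', 'at'] (min_width=13, slack=3)
Line 5: ['brick', 'at', 'if', 'as'] (min_width=14, slack=2)

Answer: matrix are at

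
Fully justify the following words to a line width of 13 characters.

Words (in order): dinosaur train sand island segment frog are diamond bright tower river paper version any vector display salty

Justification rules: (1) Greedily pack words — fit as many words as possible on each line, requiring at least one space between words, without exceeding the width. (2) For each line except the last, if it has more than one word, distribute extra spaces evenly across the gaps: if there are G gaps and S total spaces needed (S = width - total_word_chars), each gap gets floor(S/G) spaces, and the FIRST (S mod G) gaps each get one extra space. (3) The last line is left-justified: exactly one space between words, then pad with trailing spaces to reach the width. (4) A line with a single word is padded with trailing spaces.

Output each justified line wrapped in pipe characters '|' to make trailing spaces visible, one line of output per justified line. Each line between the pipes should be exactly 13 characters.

Answer: |dinosaur     |
|train    sand|
|island       |
|segment  frog|
|are   diamond|
|bright  tower|
|river   paper|
|version   any|
|vector       |
|display salty|

Derivation:
Line 1: ['dinosaur'] (min_width=8, slack=5)
Line 2: ['train', 'sand'] (min_width=10, slack=3)
Line 3: ['island'] (min_width=6, slack=7)
Line 4: ['segment', 'frog'] (min_width=12, slack=1)
Line 5: ['are', 'diamond'] (min_width=11, slack=2)
Line 6: ['bright', 'tower'] (min_width=12, slack=1)
Line 7: ['river', 'paper'] (min_width=11, slack=2)
Line 8: ['version', 'any'] (min_width=11, slack=2)
Line 9: ['vector'] (min_width=6, slack=7)
Line 10: ['display', 'salty'] (min_width=13, slack=0)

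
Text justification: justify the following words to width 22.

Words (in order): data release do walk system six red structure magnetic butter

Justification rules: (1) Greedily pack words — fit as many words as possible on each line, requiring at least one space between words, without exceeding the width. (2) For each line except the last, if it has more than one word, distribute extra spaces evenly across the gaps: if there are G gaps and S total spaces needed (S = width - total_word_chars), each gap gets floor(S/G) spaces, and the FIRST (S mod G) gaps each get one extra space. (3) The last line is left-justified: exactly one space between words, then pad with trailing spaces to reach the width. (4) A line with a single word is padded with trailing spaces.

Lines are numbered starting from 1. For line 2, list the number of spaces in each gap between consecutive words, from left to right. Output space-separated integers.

Line 1: ['data', 'release', 'do', 'walk'] (min_width=20, slack=2)
Line 2: ['system', 'six', 'red'] (min_width=14, slack=8)
Line 3: ['structure', 'magnetic'] (min_width=18, slack=4)
Line 4: ['butter'] (min_width=6, slack=16)

Answer: 5 5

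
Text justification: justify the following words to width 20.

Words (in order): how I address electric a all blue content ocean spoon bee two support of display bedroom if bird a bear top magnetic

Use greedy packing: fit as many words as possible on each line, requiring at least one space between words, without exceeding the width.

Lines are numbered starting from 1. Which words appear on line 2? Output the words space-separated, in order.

Line 1: ['how', 'I', 'address'] (min_width=13, slack=7)
Line 2: ['electric', 'a', 'all', 'blue'] (min_width=19, slack=1)
Line 3: ['content', 'ocean', 'spoon'] (min_width=19, slack=1)
Line 4: ['bee', 'two', 'support', 'of'] (min_width=18, slack=2)
Line 5: ['display', 'bedroom', 'if'] (min_width=18, slack=2)
Line 6: ['bird', 'a', 'bear', 'top'] (min_width=15, slack=5)
Line 7: ['magnetic'] (min_width=8, slack=12)

Answer: electric a all blue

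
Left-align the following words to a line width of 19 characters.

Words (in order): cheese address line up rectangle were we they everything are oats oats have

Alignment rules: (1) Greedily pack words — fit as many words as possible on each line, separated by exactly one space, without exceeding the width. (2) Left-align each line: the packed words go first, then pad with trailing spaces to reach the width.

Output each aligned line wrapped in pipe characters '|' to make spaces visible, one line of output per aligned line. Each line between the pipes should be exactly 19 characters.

Line 1: ['cheese', 'address', 'line'] (min_width=19, slack=0)
Line 2: ['up', 'rectangle', 'were'] (min_width=17, slack=2)
Line 3: ['we', 'they', 'everything'] (min_width=18, slack=1)
Line 4: ['are', 'oats', 'oats', 'have'] (min_width=18, slack=1)

Answer: |cheese address line|
|up rectangle were  |
|we they everything |
|are oats oats have |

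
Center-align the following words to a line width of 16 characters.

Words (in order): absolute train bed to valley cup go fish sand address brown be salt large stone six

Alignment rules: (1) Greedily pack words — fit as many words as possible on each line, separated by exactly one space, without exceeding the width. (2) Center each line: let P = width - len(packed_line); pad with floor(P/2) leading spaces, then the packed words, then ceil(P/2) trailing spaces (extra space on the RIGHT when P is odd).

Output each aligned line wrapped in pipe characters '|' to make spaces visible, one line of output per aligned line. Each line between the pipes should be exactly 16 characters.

Line 1: ['absolute', 'train'] (min_width=14, slack=2)
Line 2: ['bed', 'to', 'valley'] (min_width=13, slack=3)
Line 3: ['cup', 'go', 'fish', 'sand'] (min_width=16, slack=0)
Line 4: ['address', 'brown', 'be'] (min_width=16, slack=0)
Line 5: ['salt', 'large', 'stone'] (min_width=16, slack=0)
Line 6: ['six'] (min_width=3, slack=13)

Answer: | absolute train |
| bed to valley  |
|cup go fish sand|
|address brown be|
|salt large stone|
|      six       |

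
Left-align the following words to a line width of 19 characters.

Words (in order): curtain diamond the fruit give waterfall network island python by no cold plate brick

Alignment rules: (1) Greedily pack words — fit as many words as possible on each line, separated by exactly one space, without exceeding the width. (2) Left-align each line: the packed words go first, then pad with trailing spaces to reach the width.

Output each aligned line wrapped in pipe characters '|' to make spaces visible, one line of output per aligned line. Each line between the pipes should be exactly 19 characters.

Answer: |curtain diamond the|
|fruit give         |
|waterfall network  |
|island python by no|
|cold plate brick   |

Derivation:
Line 1: ['curtain', 'diamond', 'the'] (min_width=19, slack=0)
Line 2: ['fruit', 'give'] (min_width=10, slack=9)
Line 3: ['waterfall', 'network'] (min_width=17, slack=2)
Line 4: ['island', 'python', 'by', 'no'] (min_width=19, slack=0)
Line 5: ['cold', 'plate', 'brick'] (min_width=16, slack=3)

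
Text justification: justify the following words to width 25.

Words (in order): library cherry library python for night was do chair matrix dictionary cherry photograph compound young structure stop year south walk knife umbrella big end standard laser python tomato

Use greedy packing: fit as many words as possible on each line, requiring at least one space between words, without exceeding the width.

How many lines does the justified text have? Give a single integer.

Line 1: ['library', 'cherry', 'library'] (min_width=22, slack=3)
Line 2: ['python', 'for', 'night', 'was', 'do'] (min_width=23, slack=2)
Line 3: ['chair', 'matrix', 'dictionary'] (min_width=23, slack=2)
Line 4: ['cherry', 'photograph'] (min_width=17, slack=8)
Line 5: ['compound', 'young', 'structure'] (min_width=24, slack=1)
Line 6: ['stop', 'year', 'south', 'walk'] (min_width=20, slack=5)
Line 7: ['knife', 'umbrella', 'big', 'end'] (min_width=22, slack=3)
Line 8: ['standard', 'laser', 'python'] (min_width=21, slack=4)
Line 9: ['tomato'] (min_width=6, slack=19)
Total lines: 9

Answer: 9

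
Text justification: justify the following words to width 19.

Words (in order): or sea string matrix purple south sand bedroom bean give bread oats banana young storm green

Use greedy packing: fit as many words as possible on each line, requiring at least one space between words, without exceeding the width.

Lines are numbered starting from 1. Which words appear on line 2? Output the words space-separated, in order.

Answer: matrix purple south

Derivation:
Line 1: ['or', 'sea', 'string'] (min_width=13, slack=6)
Line 2: ['matrix', 'purple', 'south'] (min_width=19, slack=0)
Line 3: ['sand', 'bedroom', 'bean'] (min_width=17, slack=2)
Line 4: ['give', 'bread', 'oats'] (min_width=15, slack=4)
Line 5: ['banana', 'young', 'storm'] (min_width=18, slack=1)
Line 6: ['green'] (min_width=5, slack=14)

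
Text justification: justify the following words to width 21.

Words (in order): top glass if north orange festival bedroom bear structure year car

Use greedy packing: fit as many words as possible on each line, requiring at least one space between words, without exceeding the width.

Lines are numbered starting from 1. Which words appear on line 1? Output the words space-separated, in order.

Answer: top glass if north

Derivation:
Line 1: ['top', 'glass', 'if', 'north'] (min_width=18, slack=3)
Line 2: ['orange', 'festival'] (min_width=15, slack=6)
Line 3: ['bedroom', 'bear'] (min_width=12, slack=9)
Line 4: ['structure', 'year', 'car'] (min_width=18, slack=3)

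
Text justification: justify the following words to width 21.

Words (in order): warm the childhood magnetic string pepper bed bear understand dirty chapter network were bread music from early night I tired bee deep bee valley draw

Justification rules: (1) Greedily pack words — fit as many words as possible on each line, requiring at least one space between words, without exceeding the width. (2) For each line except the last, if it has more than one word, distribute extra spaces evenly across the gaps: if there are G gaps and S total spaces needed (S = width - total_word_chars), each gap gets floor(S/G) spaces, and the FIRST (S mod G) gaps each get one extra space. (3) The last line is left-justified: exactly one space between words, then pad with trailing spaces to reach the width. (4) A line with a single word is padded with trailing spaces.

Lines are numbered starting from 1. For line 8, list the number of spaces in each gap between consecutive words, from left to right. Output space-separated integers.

Line 1: ['warm', 'the', 'childhood'] (min_width=18, slack=3)
Line 2: ['magnetic', 'string'] (min_width=15, slack=6)
Line 3: ['pepper', 'bed', 'bear'] (min_width=15, slack=6)
Line 4: ['understand', 'dirty'] (min_width=16, slack=5)
Line 5: ['chapter', 'network', 'were'] (min_width=20, slack=1)
Line 6: ['bread', 'music', 'from'] (min_width=16, slack=5)
Line 7: ['early', 'night', 'I', 'tired'] (min_width=19, slack=2)
Line 8: ['bee', 'deep', 'bee', 'valley'] (min_width=19, slack=2)
Line 9: ['draw'] (min_width=4, slack=17)

Answer: 2 2 1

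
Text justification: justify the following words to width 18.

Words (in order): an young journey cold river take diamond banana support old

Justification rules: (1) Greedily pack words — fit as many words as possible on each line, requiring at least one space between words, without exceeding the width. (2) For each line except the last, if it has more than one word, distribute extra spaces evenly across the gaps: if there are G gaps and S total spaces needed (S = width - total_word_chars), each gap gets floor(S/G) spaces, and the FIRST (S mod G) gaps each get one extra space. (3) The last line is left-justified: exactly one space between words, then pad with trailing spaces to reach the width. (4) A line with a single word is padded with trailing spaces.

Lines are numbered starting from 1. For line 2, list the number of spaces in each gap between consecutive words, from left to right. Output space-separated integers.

Line 1: ['an', 'young', 'journey'] (min_width=16, slack=2)
Line 2: ['cold', 'river', 'take'] (min_width=15, slack=3)
Line 3: ['diamond', 'banana'] (min_width=14, slack=4)
Line 4: ['support', 'old'] (min_width=11, slack=7)

Answer: 3 2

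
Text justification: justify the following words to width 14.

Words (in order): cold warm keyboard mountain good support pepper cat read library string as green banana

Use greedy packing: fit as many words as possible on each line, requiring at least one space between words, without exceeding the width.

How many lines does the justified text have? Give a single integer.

Line 1: ['cold', 'warm'] (min_width=9, slack=5)
Line 2: ['keyboard'] (min_width=8, slack=6)
Line 3: ['mountain', 'good'] (min_width=13, slack=1)
Line 4: ['support', 'pepper'] (min_width=14, slack=0)
Line 5: ['cat', 'read'] (min_width=8, slack=6)
Line 6: ['library', 'string'] (min_width=14, slack=0)
Line 7: ['as', 'green'] (min_width=8, slack=6)
Line 8: ['banana'] (min_width=6, slack=8)
Total lines: 8

Answer: 8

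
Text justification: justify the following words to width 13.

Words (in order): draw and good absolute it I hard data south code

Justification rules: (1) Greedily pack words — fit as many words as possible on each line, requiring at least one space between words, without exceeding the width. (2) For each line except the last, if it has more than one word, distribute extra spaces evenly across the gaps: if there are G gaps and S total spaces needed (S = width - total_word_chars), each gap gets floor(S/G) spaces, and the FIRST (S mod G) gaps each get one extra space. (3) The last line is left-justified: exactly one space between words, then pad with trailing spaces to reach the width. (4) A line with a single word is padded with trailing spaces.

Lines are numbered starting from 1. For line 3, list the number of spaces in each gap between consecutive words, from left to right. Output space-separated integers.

Answer: 5

Derivation:
Line 1: ['draw', 'and', 'good'] (min_width=13, slack=0)
Line 2: ['absolute', 'it', 'I'] (min_width=13, slack=0)
Line 3: ['hard', 'data'] (min_width=9, slack=4)
Line 4: ['south', 'code'] (min_width=10, slack=3)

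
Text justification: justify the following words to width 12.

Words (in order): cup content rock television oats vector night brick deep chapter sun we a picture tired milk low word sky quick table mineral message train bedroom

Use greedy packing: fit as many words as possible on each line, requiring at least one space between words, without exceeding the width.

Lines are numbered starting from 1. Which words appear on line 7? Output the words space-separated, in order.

Line 1: ['cup', 'content'] (min_width=11, slack=1)
Line 2: ['rock'] (min_width=4, slack=8)
Line 3: ['television'] (min_width=10, slack=2)
Line 4: ['oats', 'vector'] (min_width=11, slack=1)
Line 5: ['night', 'brick'] (min_width=11, slack=1)
Line 6: ['deep', 'chapter'] (min_width=12, slack=0)
Line 7: ['sun', 'we', 'a'] (min_width=8, slack=4)
Line 8: ['picture'] (min_width=7, slack=5)
Line 9: ['tired', 'milk'] (min_width=10, slack=2)
Line 10: ['low', 'word', 'sky'] (min_width=12, slack=0)
Line 11: ['quick', 'table'] (min_width=11, slack=1)
Line 12: ['mineral'] (min_width=7, slack=5)
Line 13: ['message'] (min_width=7, slack=5)
Line 14: ['train'] (min_width=5, slack=7)
Line 15: ['bedroom'] (min_width=7, slack=5)

Answer: sun we a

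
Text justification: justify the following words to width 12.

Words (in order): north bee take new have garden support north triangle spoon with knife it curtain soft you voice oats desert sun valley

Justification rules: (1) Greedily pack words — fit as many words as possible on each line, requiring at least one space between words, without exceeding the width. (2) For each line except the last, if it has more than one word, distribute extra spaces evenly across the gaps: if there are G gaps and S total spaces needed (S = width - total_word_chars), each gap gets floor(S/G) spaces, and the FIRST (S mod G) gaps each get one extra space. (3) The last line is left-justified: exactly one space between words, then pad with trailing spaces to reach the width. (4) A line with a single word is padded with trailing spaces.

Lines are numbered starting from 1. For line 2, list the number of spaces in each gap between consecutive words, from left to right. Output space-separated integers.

Line 1: ['north', 'bee'] (min_width=9, slack=3)
Line 2: ['take', 'new'] (min_width=8, slack=4)
Line 3: ['have', 'garden'] (min_width=11, slack=1)
Line 4: ['support'] (min_width=7, slack=5)
Line 5: ['north'] (min_width=5, slack=7)
Line 6: ['triangle'] (min_width=8, slack=4)
Line 7: ['spoon', 'with'] (min_width=10, slack=2)
Line 8: ['knife', 'it'] (min_width=8, slack=4)
Line 9: ['curtain', 'soft'] (min_width=12, slack=0)
Line 10: ['you', 'voice'] (min_width=9, slack=3)
Line 11: ['oats', 'desert'] (min_width=11, slack=1)
Line 12: ['sun', 'valley'] (min_width=10, slack=2)

Answer: 5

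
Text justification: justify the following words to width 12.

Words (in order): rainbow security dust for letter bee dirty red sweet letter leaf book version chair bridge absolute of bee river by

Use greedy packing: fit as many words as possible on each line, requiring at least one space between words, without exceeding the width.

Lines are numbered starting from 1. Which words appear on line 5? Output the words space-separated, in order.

Answer: dirty red

Derivation:
Line 1: ['rainbow'] (min_width=7, slack=5)
Line 2: ['security'] (min_width=8, slack=4)
Line 3: ['dust', 'for'] (min_width=8, slack=4)
Line 4: ['letter', 'bee'] (min_width=10, slack=2)
Line 5: ['dirty', 'red'] (min_width=9, slack=3)
Line 6: ['sweet', 'letter'] (min_width=12, slack=0)
Line 7: ['leaf', 'book'] (min_width=9, slack=3)
Line 8: ['version'] (min_width=7, slack=5)
Line 9: ['chair', 'bridge'] (min_width=12, slack=0)
Line 10: ['absolute', 'of'] (min_width=11, slack=1)
Line 11: ['bee', 'river', 'by'] (min_width=12, slack=0)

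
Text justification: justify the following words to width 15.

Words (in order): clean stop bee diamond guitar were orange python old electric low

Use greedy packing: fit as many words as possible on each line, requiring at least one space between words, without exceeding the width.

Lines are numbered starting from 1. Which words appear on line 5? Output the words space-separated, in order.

Line 1: ['clean', 'stop', 'bee'] (min_width=14, slack=1)
Line 2: ['diamond', 'guitar'] (min_width=14, slack=1)
Line 3: ['were', 'orange'] (min_width=11, slack=4)
Line 4: ['python', 'old'] (min_width=10, slack=5)
Line 5: ['electric', 'low'] (min_width=12, slack=3)

Answer: electric low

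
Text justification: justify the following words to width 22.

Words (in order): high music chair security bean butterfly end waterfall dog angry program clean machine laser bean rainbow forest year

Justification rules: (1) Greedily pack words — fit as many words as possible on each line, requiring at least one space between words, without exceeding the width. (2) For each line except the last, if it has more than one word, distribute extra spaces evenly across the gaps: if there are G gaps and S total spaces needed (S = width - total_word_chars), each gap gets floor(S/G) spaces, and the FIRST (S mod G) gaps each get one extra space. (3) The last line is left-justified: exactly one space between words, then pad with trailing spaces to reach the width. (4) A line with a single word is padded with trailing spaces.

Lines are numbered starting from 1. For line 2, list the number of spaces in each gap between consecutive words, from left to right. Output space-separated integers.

Answer: 10

Derivation:
Line 1: ['high', 'music', 'chair'] (min_width=16, slack=6)
Line 2: ['security', 'bean'] (min_width=13, slack=9)
Line 3: ['butterfly', 'end'] (min_width=13, slack=9)
Line 4: ['waterfall', 'dog', 'angry'] (min_width=19, slack=3)
Line 5: ['program', 'clean', 'machine'] (min_width=21, slack=1)
Line 6: ['laser', 'bean', 'rainbow'] (min_width=18, slack=4)
Line 7: ['forest', 'year'] (min_width=11, slack=11)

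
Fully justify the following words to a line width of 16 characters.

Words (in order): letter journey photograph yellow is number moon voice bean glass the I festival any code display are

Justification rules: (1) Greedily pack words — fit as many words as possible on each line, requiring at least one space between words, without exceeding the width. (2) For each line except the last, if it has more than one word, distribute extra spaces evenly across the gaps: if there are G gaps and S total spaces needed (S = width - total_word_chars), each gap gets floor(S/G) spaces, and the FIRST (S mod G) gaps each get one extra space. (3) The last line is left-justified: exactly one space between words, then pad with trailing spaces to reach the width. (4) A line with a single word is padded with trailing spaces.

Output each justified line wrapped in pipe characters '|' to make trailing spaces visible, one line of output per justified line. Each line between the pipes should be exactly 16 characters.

Line 1: ['letter', 'journey'] (min_width=14, slack=2)
Line 2: ['photograph'] (min_width=10, slack=6)
Line 3: ['yellow', 'is', 'number'] (min_width=16, slack=0)
Line 4: ['moon', 'voice', 'bean'] (min_width=15, slack=1)
Line 5: ['glass', 'the', 'I'] (min_width=11, slack=5)
Line 6: ['festival', 'any'] (min_width=12, slack=4)
Line 7: ['code', 'display', 'are'] (min_width=16, slack=0)

Answer: |letter   journey|
|photograph      |
|yellow is number|
|moon  voice bean|
|glass    the   I|
|festival     any|
|code display are|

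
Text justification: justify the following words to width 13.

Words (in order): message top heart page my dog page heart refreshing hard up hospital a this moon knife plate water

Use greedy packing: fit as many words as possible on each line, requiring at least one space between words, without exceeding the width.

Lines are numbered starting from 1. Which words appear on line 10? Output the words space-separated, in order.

Line 1: ['message', 'top'] (min_width=11, slack=2)
Line 2: ['heart', 'page', 'my'] (min_width=13, slack=0)
Line 3: ['dog', 'page'] (min_width=8, slack=5)
Line 4: ['heart'] (min_width=5, slack=8)
Line 5: ['refreshing'] (min_width=10, slack=3)
Line 6: ['hard', 'up'] (min_width=7, slack=6)
Line 7: ['hospital', 'a'] (min_width=10, slack=3)
Line 8: ['this', 'moon'] (min_width=9, slack=4)
Line 9: ['knife', 'plate'] (min_width=11, slack=2)
Line 10: ['water'] (min_width=5, slack=8)

Answer: water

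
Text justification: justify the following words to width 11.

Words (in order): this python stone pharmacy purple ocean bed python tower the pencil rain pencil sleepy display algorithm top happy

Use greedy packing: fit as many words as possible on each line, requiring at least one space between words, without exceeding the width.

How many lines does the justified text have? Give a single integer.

Answer: 13

Derivation:
Line 1: ['this', 'python'] (min_width=11, slack=0)
Line 2: ['stone'] (min_width=5, slack=6)
Line 3: ['pharmacy'] (min_width=8, slack=3)
Line 4: ['purple'] (min_width=6, slack=5)
Line 5: ['ocean', 'bed'] (min_width=9, slack=2)
Line 6: ['python'] (min_width=6, slack=5)
Line 7: ['tower', 'the'] (min_width=9, slack=2)
Line 8: ['pencil', 'rain'] (min_width=11, slack=0)
Line 9: ['pencil'] (min_width=6, slack=5)
Line 10: ['sleepy'] (min_width=6, slack=5)
Line 11: ['display'] (min_width=7, slack=4)
Line 12: ['algorithm'] (min_width=9, slack=2)
Line 13: ['top', 'happy'] (min_width=9, slack=2)
Total lines: 13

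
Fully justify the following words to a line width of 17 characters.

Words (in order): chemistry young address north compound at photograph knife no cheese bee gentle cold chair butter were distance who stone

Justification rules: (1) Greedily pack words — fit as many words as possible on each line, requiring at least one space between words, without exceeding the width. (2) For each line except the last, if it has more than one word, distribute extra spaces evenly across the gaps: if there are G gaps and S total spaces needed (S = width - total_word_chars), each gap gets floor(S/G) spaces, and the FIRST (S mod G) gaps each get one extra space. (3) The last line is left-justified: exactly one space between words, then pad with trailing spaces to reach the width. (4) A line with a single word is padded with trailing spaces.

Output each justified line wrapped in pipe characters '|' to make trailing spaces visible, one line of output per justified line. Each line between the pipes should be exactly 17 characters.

Line 1: ['chemistry', 'young'] (min_width=15, slack=2)
Line 2: ['address', 'north'] (min_width=13, slack=4)
Line 3: ['compound', 'at'] (min_width=11, slack=6)
Line 4: ['photograph', 'knife'] (min_width=16, slack=1)
Line 5: ['no', 'cheese', 'bee'] (min_width=13, slack=4)
Line 6: ['gentle', 'cold', 'chair'] (min_width=17, slack=0)
Line 7: ['butter', 'were'] (min_width=11, slack=6)
Line 8: ['distance', 'who'] (min_width=12, slack=5)
Line 9: ['stone'] (min_width=5, slack=12)

Answer: |chemistry   young|
|address     north|
|compound       at|
|photograph  knife|
|no   cheese   bee|
|gentle cold chair|
|butter       were|
|distance      who|
|stone            |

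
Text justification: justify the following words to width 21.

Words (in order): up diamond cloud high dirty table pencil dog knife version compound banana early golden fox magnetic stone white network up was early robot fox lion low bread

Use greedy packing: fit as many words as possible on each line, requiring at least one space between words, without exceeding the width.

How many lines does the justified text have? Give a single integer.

Line 1: ['up', 'diamond', 'cloud', 'high'] (min_width=21, slack=0)
Line 2: ['dirty', 'table', 'pencil'] (min_width=18, slack=3)
Line 3: ['dog', 'knife', 'version'] (min_width=17, slack=4)
Line 4: ['compound', 'banana', 'early'] (min_width=21, slack=0)
Line 5: ['golden', 'fox', 'magnetic'] (min_width=19, slack=2)
Line 6: ['stone', 'white', 'network'] (min_width=19, slack=2)
Line 7: ['up', 'was', 'early', 'robot'] (min_width=18, slack=3)
Line 8: ['fox', 'lion', 'low', 'bread'] (min_width=18, slack=3)
Total lines: 8

Answer: 8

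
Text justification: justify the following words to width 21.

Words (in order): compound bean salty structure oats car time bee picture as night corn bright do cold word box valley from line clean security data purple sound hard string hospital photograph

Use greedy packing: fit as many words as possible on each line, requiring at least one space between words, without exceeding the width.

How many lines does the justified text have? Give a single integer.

Answer: 9

Derivation:
Line 1: ['compound', 'bean', 'salty'] (min_width=19, slack=2)
Line 2: ['structure', 'oats', 'car'] (min_width=18, slack=3)
Line 3: ['time', 'bee', 'picture', 'as'] (min_width=19, slack=2)
Line 4: ['night', 'corn', 'bright', 'do'] (min_width=20, slack=1)
Line 5: ['cold', 'word', 'box', 'valley'] (min_width=20, slack=1)
Line 6: ['from', 'line', 'clean'] (min_width=15, slack=6)
Line 7: ['security', 'data', 'purple'] (min_width=20, slack=1)
Line 8: ['sound', 'hard', 'string'] (min_width=17, slack=4)
Line 9: ['hospital', 'photograph'] (min_width=19, slack=2)
Total lines: 9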